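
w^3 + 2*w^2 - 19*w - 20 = (w - 4)*(w + 1)*(w + 5)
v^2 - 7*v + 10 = (v - 5)*(v - 2)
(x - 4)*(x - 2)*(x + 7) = x^3 + x^2 - 34*x + 56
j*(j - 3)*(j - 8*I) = j^3 - 3*j^2 - 8*I*j^2 + 24*I*j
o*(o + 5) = o^2 + 5*o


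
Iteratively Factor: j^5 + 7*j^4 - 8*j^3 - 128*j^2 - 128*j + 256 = (j + 4)*(j^4 + 3*j^3 - 20*j^2 - 48*j + 64) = (j - 4)*(j + 4)*(j^3 + 7*j^2 + 8*j - 16) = (j - 4)*(j - 1)*(j + 4)*(j^2 + 8*j + 16) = (j - 4)*(j - 1)*(j + 4)^2*(j + 4)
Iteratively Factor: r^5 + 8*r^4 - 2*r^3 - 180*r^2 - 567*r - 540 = (r + 4)*(r^4 + 4*r^3 - 18*r^2 - 108*r - 135) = (r - 5)*(r + 4)*(r^3 + 9*r^2 + 27*r + 27) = (r - 5)*(r + 3)*(r + 4)*(r^2 + 6*r + 9) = (r - 5)*(r + 3)^2*(r + 4)*(r + 3)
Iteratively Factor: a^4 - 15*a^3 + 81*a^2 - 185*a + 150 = (a - 3)*(a^3 - 12*a^2 + 45*a - 50) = (a - 5)*(a - 3)*(a^2 - 7*a + 10) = (a - 5)*(a - 3)*(a - 2)*(a - 5)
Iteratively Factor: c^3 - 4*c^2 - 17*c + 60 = (c - 3)*(c^2 - c - 20) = (c - 3)*(c + 4)*(c - 5)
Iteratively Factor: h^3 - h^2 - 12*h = (h - 4)*(h^2 + 3*h) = h*(h - 4)*(h + 3)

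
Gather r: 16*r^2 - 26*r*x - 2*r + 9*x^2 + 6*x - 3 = 16*r^2 + r*(-26*x - 2) + 9*x^2 + 6*x - 3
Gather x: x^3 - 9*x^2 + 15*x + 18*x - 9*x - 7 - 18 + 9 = x^3 - 9*x^2 + 24*x - 16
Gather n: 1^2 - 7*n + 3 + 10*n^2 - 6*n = 10*n^2 - 13*n + 4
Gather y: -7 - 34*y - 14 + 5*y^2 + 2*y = 5*y^2 - 32*y - 21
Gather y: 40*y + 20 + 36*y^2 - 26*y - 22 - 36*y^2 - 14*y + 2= 0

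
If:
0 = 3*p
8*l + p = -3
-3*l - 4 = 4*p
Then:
No Solution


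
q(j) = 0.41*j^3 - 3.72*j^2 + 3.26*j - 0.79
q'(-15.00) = 391.61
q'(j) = 1.23*j^2 - 7.44*j + 3.26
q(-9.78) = -772.02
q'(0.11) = 2.46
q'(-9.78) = 193.67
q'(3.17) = -7.96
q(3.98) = -20.89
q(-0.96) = -7.71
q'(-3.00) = 36.65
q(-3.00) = -55.12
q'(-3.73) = 48.12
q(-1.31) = -12.37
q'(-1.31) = 15.12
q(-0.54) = -3.70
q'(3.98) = -6.87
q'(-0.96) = 11.54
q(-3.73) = -85.98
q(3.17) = -14.78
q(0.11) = -0.48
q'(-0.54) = 7.64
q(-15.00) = -2270.44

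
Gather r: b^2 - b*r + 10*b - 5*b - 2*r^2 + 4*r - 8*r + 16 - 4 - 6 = b^2 + 5*b - 2*r^2 + r*(-b - 4) + 6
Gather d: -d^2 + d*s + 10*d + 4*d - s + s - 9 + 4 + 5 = -d^2 + d*(s + 14)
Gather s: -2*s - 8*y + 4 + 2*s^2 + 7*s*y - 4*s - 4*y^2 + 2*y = 2*s^2 + s*(7*y - 6) - 4*y^2 - 6*y + 4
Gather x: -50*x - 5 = -50*x - 5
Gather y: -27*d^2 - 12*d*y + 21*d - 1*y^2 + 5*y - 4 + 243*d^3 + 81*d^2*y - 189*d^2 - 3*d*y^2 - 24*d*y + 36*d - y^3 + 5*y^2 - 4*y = 243*d^3 - 216*d^2 + 57*d - y^3 + y^2*(4 - 3*d) + y*(81*d^2 - 36*d + 1) - 4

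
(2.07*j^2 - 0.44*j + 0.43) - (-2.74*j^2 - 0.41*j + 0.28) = 4.81*j^2 - 0.03*j + 0.15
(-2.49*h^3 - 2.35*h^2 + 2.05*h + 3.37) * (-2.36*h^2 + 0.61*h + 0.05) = 5.8764*h^5 + 4.0271*h^4 - 6.396*h^3 - 6.8202*h^2 + 2.1582*h + 0.1685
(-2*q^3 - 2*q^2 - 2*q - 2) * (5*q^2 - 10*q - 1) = -10*q^5 + 10*q^4 + 12*q^3 + 12*q^2 + 22*q + 2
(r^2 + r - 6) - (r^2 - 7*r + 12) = 8*r - 18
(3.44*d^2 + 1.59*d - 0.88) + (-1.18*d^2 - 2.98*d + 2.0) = 2.26*d^2 - 1.39*d + 1.12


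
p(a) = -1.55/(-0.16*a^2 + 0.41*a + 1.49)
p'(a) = -1.55*(0.32*a - 0.41)/(-0.16*a^2 + 0.41*a + 1.49)^2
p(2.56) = -1.04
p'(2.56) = -0.29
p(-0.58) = -1.29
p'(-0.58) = 0.64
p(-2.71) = 1.95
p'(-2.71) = 3.12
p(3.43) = -1.53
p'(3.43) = -1.04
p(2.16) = -0.95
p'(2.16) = -0.16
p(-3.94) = 0.59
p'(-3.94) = 0.38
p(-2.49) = 2.96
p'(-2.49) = 6.84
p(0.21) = -0.99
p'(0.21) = 0.22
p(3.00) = -1.21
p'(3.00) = -0.52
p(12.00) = 0.09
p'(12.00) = -0.02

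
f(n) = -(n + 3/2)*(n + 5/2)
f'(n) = -2*n - 4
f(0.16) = -4.42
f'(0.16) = -4.32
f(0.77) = -7.42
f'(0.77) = -5.54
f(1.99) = -15.67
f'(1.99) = -7.98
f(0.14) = -4.33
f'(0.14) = -4.28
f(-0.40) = -2.31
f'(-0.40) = -3.20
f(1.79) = -14.11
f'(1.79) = -7.58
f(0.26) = -4.86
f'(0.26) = -4.52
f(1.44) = -11.58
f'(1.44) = -6.88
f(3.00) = -24.75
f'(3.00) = -10.00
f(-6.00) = -15.75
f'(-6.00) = 8.00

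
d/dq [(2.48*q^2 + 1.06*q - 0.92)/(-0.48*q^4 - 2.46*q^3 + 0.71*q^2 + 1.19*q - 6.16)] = (2.3808*q^5 + 7.6272*q^4 + 3.4488*q^3 - 4.591*q^2 - 29.2472*q - 5.4348)/(0.2304*q^8 + 2.3616*q^7 + 5.37*q^6 - 4.6356*q^5 + 0.5629*q^4 + 31.997*q^3 - 7.3311*q^2 - 14.6608*q + 37.9456)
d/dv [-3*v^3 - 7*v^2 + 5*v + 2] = -9*v^2 - 14*v + 5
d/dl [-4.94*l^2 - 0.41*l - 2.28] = -9.88*l - 0.41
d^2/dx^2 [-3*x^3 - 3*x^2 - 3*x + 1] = -18*x - 6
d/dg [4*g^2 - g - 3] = 8*g - 1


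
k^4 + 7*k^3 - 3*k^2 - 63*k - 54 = (k - 3)*(k + 1)*(k + 3)*(k + 6)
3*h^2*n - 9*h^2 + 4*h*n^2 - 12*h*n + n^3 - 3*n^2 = (h + n)*(3*h + n)*(n - 3)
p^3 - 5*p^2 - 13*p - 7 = (p - 7)*(p + 1)^2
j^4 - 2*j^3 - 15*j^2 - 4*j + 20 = (j - 5)*(j - 1)*(j + 2)^2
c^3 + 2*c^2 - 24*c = c*(c - 4)*(c + 6)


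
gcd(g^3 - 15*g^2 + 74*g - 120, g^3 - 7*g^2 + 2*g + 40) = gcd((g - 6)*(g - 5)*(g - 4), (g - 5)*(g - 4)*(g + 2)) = g^2 - 9*g + 20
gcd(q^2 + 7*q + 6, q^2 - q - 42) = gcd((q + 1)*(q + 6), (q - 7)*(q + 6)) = q + 6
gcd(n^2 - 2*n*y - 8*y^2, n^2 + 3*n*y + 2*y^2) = n + 2*y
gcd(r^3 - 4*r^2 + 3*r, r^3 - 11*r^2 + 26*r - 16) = r - 1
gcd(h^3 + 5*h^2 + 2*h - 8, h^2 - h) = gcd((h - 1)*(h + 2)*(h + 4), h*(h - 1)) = h - 1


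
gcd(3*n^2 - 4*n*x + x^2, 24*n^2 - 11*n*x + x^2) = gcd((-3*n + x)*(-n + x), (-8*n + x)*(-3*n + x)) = -3*n + x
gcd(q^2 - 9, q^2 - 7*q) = 1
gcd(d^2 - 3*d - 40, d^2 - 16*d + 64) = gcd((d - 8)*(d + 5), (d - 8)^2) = d - 8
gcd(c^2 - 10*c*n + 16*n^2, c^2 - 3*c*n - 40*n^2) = c - 8*n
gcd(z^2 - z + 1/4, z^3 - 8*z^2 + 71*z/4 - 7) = z - 1/2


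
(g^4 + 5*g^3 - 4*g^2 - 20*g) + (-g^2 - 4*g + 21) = g^4 + 5*g^3 - 5*g^2 - 24*g + 21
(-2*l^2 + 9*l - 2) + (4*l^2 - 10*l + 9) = 2*l^2 - l + 7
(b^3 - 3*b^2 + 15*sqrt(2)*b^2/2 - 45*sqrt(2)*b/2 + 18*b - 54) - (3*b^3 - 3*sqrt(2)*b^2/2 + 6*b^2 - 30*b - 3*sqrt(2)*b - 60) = -2*b^3 - 9*b^2 + 9*sqrt(2)*b^2 - 39*sqrt(2)*b/2 + 48*b + 6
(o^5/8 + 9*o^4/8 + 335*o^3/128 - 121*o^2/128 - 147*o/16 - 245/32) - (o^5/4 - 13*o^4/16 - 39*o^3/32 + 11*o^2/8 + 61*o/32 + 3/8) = -o^5/8 + 31*o^4/16 + 491*o^3/128 - 297*o^2/128 - 355*o/32 - 257/32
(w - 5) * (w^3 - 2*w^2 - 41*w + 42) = w^4 - 7*w^3 - 31*w^2 + 247*w - 210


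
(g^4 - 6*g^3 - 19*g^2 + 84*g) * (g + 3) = g^5 - 3*g^4 - 37*g^3 + 27*g^2 + 252*g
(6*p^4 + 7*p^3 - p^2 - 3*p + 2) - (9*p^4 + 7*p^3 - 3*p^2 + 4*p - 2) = -3*p^4 + 2*p^2 - 7*p + 4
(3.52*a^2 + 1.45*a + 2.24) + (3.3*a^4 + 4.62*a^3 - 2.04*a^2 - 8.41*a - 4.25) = 3.3*a^4 + 4.62*a^3 + 1.48*a^2 - 6.96*a - 2.01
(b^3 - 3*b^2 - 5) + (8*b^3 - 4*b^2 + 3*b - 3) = 9*b^3 - 7*b^2 + 3*b - 8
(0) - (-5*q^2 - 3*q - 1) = 5*q^2 + 3*q + 1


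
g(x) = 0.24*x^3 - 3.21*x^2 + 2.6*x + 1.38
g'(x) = 0.72*x^2 - 6.42*x + 2.6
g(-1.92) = -17.14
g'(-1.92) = 17.58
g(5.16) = -37.70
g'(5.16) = -11.36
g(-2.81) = -36.60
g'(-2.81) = 26.33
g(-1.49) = -10.41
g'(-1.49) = 13.76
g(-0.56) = -1.12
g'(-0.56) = 6.42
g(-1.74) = -14.13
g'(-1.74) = 15.95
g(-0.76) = -2.56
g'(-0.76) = 7.90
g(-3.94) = -73.37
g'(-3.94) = 39.07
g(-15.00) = -1569.87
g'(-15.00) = 260.90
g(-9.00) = -456.99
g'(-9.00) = 118.70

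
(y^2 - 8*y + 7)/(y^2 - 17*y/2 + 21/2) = 2*(y - 1)/(2*y - 3)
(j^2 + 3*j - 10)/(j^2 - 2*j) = (j + 5)/j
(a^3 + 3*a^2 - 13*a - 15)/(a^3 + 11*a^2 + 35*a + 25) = (a - 3)/(a + 5)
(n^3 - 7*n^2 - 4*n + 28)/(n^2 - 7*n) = n - 4/n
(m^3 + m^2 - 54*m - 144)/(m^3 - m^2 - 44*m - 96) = (m + 6)/(m + 4)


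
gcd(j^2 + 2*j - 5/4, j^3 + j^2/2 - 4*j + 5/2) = j + 5/2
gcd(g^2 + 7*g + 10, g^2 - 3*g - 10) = g + 2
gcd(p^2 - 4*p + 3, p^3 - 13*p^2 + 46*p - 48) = p - 3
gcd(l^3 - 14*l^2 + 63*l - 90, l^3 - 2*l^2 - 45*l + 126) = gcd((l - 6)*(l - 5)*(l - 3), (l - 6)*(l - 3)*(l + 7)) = l^2 - 9*l + 18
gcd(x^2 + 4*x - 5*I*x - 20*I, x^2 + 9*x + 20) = x + 4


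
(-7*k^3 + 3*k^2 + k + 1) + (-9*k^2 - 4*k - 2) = -7*k^3 - 6*k^2 - 3*k - 1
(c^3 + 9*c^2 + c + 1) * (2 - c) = -c^4 - 7*c^3 + 17*c^2 + c + 2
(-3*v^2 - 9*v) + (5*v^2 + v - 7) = 2*v^2 - 8*v - 7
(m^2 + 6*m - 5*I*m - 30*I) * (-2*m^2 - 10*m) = -2*m^4 - 22*m^3 + 10*I*m^3 - 60*m^2 + 110*I*m^2 + 300*I*m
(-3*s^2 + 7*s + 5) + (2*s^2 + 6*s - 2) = -s^2 + 13*s + 3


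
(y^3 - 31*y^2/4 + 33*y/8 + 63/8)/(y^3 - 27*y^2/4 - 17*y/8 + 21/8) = (2*y - 3)/(2*y - 1)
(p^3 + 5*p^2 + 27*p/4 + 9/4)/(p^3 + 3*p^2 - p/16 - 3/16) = 4*(4*p^2 + 8*p + 3)/(16*p^2 - 1)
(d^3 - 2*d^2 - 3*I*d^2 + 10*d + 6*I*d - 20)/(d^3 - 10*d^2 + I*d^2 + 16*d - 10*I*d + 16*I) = (d^2 - 3*I*d + 10)/(d^2 + d*(-8 + I) - 8*I)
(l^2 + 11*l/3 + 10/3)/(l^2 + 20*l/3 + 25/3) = (l + 2)/(l + 5)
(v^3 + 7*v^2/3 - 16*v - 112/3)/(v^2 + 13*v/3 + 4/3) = (3*v^2 - 5*v - 28)/(3*v + 1)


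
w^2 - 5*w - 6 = (w - 6)*(w + 1)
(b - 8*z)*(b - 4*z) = b^2 - 12*b*z + 32*z^2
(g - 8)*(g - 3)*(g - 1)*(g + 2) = g^4 - 10*g^3 + 11*g^2 + 46*g - 48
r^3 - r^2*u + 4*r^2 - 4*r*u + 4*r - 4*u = (r + 2)^2*(r - u)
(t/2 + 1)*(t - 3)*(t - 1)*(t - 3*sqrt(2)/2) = t^4/2 - 3*sqrt(2)*t^3/4 - t^3 - 5*t^2/2 + 3*sqrt(2)*t^2/2 + 3*t + 15*sqrt(2)*t/4 - 9*sqrt(2)/2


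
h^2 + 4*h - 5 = (h - 1)*(h + 5)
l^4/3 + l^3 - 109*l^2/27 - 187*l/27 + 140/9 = (l/3 + 1)*(l - 7/3)*(l - 5/3)*(l + 4)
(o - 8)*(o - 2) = o^2 - 10*o + 16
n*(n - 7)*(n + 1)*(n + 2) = n^4 - 4*n^3 - 19*n^2 - 14*n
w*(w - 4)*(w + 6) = w^3 + 2*w^2 - 24*w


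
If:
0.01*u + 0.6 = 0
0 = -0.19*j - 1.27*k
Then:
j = -6.68421052631579*k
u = -60.00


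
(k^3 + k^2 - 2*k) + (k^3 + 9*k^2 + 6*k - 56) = 2*k^3 + 10*k^2 + 4*k - 56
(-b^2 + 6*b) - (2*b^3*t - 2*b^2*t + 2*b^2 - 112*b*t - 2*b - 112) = -2*b^3*t + 2*b^2*t - 3*b^2 + 112*b*t + 8*b + 112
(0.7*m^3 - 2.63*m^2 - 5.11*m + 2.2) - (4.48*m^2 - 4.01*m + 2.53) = 0.7*m^3 - 7.11*m^2 - 1.1*m - 0.33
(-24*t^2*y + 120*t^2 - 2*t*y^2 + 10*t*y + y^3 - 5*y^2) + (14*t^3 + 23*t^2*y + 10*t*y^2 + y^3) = 14*t^3 - t^2*y + 120*t^2 + 8*t*y^2 + 10*t*y + 2*y^3 - 5*y^2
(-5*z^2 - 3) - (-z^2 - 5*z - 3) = -4*z^2 + 5*z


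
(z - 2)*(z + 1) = z^2 - z - 2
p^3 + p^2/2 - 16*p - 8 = (p - 4)*(p + 1/2)*(p + 4)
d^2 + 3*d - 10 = (d - 2)*(d + 5)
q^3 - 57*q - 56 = (q - 8)*(q + 1)*(q + 7)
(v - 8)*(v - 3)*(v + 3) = v^3 - 8*v^2 - 9*v + 72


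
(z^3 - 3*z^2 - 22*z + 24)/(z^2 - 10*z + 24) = (z^2 + 3*z - 4)/(z - 4)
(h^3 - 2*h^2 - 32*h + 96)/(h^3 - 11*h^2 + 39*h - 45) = (h^3 - 2*h^2 - 32*h + 96)/(h^3 - 11*h^2 + 39*h - 45)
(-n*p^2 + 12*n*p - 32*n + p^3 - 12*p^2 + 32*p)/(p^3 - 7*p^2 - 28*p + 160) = (-n + p)/(p + 5)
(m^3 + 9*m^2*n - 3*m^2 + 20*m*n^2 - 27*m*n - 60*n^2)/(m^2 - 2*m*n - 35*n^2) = (m^2 + 4*m*n - 3*m - 12*n)/(m - 7*n)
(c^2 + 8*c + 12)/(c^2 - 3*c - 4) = (c^2 + 8*c + 12)/(c^2 - 3*c - 4)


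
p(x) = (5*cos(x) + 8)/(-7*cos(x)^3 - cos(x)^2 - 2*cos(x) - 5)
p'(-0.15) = 0.17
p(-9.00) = 2.68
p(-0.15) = -0.88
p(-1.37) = -1.64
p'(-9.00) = 16.70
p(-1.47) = -1.63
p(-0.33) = -0.93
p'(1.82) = 0.17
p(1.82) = -1.52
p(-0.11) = -0.87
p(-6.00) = -0.91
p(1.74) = -1.54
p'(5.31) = 0.94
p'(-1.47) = -0.20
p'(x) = (5*cos(x) + 8)*(-21*sin(x)*cos(x)^2 - 2*sin(x)*cos(x) - 2*sin(x))/(-7*cos(x)^3 - cos(x)^2 - 2*cos(x) - 5)^2 - 5*sin(x)/(-7*cos(x)^3 - cos(x)^2 - 2*cos(x) - 5) = (-70*cos(x)^3 - 173*cos(x)^2 - 16*cos(x) + 9)*sin(x)/(7*cos(x)^3 + cos(x)^2 + 2*cos(x) + 5)^2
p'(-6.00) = -0.32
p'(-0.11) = 0.12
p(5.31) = -1.41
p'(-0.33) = 0.38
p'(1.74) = 0.32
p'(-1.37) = 0.05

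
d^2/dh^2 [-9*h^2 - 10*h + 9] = -18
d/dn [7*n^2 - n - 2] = 14*n - 1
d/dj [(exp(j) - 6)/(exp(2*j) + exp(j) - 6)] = (12 - exp(j))*exp(2*j)/(exp(4*j) + 2*exp(3*j) - 11*exp(2*j) - 12*exp(j) + 36)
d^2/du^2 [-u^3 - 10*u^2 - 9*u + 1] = -6*u - 20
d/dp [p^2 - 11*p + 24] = 2*p - 11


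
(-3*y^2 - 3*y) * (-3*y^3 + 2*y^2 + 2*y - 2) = 9*y^5 + 3*y^4 - 12*y^3 + 6*y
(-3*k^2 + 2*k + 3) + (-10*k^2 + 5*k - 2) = -13*k^2 + 7*k + 1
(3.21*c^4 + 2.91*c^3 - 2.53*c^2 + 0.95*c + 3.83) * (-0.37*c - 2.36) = -1.1877*c^5 - 8.6523*c^4 - 5.9315*c^3 + 5.6193*c^2 - 3.6591*c - 9.0388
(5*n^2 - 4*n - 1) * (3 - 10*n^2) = -50*n^4 + 40*n^3 + 25*n^2 - 12*n - 3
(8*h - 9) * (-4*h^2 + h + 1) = -32*h^3 + 44*h^2 - h - 9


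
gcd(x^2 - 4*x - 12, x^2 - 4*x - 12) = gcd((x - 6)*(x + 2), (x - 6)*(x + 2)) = x^2 - 4*x - 12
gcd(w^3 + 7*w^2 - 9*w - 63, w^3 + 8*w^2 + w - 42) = w^2 + 10*w + 21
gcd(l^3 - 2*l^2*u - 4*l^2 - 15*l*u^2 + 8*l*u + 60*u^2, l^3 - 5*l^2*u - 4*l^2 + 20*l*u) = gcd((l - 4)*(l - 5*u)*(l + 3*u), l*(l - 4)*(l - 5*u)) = -l^2 + 5*l*u + 4*l - 20*u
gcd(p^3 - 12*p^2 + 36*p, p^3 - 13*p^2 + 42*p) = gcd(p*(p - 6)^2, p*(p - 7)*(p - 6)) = p^2 - 6*p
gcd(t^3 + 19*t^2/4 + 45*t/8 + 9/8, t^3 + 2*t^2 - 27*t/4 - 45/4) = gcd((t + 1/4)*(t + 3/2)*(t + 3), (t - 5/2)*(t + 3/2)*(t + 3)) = t^2 + 9*t/2 + 9/2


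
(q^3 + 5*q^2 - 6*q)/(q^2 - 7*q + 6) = q*(q + 6)/(q - 6)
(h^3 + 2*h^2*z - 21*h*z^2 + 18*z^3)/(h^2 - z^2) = (h^2 + 3*h*z - 18*z^2)/(h + z)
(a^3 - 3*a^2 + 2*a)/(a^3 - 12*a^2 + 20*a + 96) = a*(a^2 - 3*a + 2)/(a^3 - 12*a^2 + 20*a + 96)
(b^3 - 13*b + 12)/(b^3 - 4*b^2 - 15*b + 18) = (b^2 + b - 12)/(b^2 - 3*b - 18)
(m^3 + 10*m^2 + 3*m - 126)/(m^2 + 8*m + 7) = (m^2 + 3*m - 18)/(m + 1)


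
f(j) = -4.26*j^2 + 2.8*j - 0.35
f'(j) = 2.8 - 8.52*j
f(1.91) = -10.54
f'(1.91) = -13.47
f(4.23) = -64.73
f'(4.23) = -33.24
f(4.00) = -57.31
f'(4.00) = -31.28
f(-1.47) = -13.67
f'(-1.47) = 15.32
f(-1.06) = -8.10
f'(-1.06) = 11.83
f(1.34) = -4.25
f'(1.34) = -8.62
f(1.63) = -7.10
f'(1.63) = -11.09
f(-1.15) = -9.20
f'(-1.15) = 12.60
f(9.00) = -320.21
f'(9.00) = -73.88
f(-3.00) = -47.09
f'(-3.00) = 28.36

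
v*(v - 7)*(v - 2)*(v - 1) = v^4 - 10*v^3 + 23*v^2 - 14*v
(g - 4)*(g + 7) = g^2 + 3*g - 28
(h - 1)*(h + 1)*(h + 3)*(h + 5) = h^4 + 8*h^3 + 14*h^2 - 8*h - 15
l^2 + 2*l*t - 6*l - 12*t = (l - 6)*(l + 2*t)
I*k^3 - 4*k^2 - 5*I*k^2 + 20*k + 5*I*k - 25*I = (k - 5)*(k + 5*I)*(I*k + 1)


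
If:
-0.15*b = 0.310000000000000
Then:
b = -2.07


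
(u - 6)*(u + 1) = u^2 - 5*u - 6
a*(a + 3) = a^2 + 3*a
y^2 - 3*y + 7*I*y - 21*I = (y - 3)*(y + 7*I)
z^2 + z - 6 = (z - 2)*(z + 3)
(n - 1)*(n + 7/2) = n^2 + 5*n/2 - 7/2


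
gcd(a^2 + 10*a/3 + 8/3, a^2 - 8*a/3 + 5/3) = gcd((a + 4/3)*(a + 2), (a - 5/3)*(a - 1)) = 1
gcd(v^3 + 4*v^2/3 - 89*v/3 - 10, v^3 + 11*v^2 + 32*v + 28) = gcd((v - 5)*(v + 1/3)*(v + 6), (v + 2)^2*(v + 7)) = 1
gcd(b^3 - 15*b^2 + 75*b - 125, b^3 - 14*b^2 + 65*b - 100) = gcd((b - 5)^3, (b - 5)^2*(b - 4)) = b^2 - 10*b + 25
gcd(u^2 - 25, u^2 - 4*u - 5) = u - 5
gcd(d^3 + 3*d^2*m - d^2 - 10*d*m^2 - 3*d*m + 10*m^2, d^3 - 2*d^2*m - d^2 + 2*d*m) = d^2 - 2*d*m - d + 2*m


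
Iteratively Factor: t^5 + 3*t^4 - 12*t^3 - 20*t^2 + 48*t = (t + 4)*(t^4 - t^3 - 8*t^2 + 12*t) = (t + 3)*(t + 4)*(t^3 - 4*t^2 + 4*t) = (t - 2)*(t + 3)*(t + 4)*(t^2 - 2*t) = (t - 2)^2*(t + 3)*(t + 4)*(t)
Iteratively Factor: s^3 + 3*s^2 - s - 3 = (s - 1)*(s^2 + 4*s + 3) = (s - 1)*(s + 3)*(s + 1)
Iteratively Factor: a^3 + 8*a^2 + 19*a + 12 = (a + 1)*(a^2 + 7*a + 12) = (a + 1)*(a + 4)*(a + 3)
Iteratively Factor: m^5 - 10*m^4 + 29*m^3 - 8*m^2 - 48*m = (m + 1)*(m^4 - 11*m^3 + 40*m^2 - 48*m) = (m - 4)*(m + 1)*(m^3 - 7*m^2 + 12*m) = (m - 4)^2*(m + 1)*(m^2 - 3*m) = (m - 4)^2*(m - 3)*(m + 1)*(m)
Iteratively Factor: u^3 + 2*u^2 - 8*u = (u)*(u^2 + 2*u - 8) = u*(u + 4)*(u - 2)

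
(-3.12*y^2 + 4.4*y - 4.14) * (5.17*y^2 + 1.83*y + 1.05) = -16.1304*y^4 + 17.0384*y^3 - 16.6278*y^2 - 2.9562*y - 4.347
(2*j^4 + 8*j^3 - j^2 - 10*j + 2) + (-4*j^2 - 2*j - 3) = 2*j^4 + 8*j^3 - 5*j^2 - 12*j - 1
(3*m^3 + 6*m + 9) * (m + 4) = 3*m^4 + 12*m^3 + 6*m^2 + 33*m + 36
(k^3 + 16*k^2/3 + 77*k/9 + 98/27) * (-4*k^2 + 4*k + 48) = -4*k^5 - 52*k^4/3 + 316*k^3/9 + 7444*k^2/27 + 11480*k/27 + 1568/9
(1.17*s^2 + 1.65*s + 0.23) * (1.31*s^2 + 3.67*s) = 1.5327*s^4 + 6.4554*s^3 + 6.3568*s^2 + 0.8441*s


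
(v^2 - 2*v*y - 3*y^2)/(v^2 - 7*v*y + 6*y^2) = (v^2 - 2*v*y - 3*y^2)/(v^2 - 7*v*y + 6*y^2)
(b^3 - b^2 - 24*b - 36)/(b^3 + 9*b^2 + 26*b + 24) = (b - 6)/(b + 4)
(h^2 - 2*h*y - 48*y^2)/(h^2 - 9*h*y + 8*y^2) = (-h - 6*y)/(-h + y)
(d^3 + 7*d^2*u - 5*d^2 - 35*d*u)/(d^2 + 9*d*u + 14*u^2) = d*(d - 5)/(d + 2*u)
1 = 1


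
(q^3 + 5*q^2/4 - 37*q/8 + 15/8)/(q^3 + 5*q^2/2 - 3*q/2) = (q - 5/4)/q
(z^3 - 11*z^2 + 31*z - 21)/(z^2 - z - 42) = (z^2 - 4*z + 3)/(z + 6)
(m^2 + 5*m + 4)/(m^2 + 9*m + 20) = (m + 1)/(m + 5)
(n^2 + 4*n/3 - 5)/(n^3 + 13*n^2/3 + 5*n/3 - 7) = (3*n - 5)/(3*n^2 + 4*n - 7)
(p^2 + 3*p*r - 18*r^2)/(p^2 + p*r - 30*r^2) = (p - 3*r)/(p - 5*r)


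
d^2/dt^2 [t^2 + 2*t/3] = 2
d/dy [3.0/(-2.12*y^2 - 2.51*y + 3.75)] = (12.72*y + 7.53)/(2.12*y^2 + 2.51*y - 3.75)^2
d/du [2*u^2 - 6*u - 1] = 4*u - 6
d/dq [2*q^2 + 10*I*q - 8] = 4*q + 10*I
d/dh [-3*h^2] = -6*h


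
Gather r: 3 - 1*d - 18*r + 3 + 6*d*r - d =-2*d + r*(6*d - 18) + 6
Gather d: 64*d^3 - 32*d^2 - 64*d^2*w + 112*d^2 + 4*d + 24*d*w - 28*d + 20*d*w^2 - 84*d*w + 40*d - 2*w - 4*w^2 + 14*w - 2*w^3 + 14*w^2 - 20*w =64*d^3 + d^2*(80 - 64*w) + d*(20*w^2 - 60*w + 16) - 2*w^3 + 10*w^2 - 8*w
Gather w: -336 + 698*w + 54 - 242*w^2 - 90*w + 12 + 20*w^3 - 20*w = 20*w^3 - 242*w^2 + 588*w - 270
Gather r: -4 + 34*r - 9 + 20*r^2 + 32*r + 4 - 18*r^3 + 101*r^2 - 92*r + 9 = -18*r^3 + 121*r^2 - 26*r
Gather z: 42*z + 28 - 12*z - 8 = 30*z + 20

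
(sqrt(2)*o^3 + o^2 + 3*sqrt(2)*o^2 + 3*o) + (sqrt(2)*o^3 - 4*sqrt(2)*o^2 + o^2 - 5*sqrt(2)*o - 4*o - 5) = 2*sqrt(2)*o^3 - sqrt(2)*o^2 + 2*o^2 - 5*sqrt(2)*o - o - 5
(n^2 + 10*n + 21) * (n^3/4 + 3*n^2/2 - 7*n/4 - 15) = n^5/4 + 4*n^4 + 37*n^3/2 - n^2 - 747*n/4 - 315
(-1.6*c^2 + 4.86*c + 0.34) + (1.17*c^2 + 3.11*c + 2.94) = -0.43*c^2 + 7.97*c + 3.28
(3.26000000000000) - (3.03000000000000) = 0.230000000000000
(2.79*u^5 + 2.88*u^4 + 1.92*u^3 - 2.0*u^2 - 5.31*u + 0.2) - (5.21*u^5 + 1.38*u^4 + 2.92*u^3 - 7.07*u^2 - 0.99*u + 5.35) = -2.42*u^5 + 1.5*u^4 - 1.0*u^3 + 5.07*u^2 - 4.32*u - 5.15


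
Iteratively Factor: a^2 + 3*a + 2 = (a + 1)*(a + 2)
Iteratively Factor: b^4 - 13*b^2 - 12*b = (b - 4)*(b^3 + 4*b^2 + 3*b) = (b - 4)*(b + 3)*(b^2 + b) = b*(b - 4)*(b + 3)*(b + 1)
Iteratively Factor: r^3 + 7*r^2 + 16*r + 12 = (r + 2)*(r^2 + 5*r + 6) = (r + 2)*(r + 3)*(r + 2)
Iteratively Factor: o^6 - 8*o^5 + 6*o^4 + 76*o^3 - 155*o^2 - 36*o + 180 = (o - 3)*(o^5 - 5*o^4 - 9*o^3 + 49*o^2 - 8*o - 60) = (o - 3)*(o - 2)*(o^4 - 3*o^3 - 15*o^2 + 19*o + 30) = (o - 3)*(o - 2)*(o + 3)*(o^3 - 6*o^2 + 3*o + 10) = (o - 3)*(o - 2)^2*(o + 3)*(o^2 - 4*o - 5) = (o - 5)*(o - 3)*(o - 2)^2*(o + 3)*(o + 1)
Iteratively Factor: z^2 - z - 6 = (z + 2)*(z - 3)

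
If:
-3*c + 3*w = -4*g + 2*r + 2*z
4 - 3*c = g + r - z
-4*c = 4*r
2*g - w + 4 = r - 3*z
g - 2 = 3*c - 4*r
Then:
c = -2/15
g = 16/15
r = 2/15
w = -18/5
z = -16/5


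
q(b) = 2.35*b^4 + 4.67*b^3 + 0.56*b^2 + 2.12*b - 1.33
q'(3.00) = 385.37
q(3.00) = 326.51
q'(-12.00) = -14237.08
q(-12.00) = 40713.71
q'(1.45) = 61.86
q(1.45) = 27.55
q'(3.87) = 761.11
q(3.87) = 813.06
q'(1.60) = 78.28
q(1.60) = 38.02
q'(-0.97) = 5.64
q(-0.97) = -5.04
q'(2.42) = 220.10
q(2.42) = 153.86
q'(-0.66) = 4.78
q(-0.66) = -3.38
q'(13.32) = 24717.43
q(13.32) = 85137.68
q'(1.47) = 63.90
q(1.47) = 28.80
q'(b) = 9.4*b^3 + 14.01*b^2 + 1.12*b + 2.12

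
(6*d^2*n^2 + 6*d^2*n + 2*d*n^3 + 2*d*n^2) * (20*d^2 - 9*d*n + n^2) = 120*d^4*n^2 + 120*d^4*n - 14*d^3*n^3 - 14*d^3*n^2 - 12*d^2*n^4 - 12*d^2*n^3 + 2*d*n^5 + 2*d*n^4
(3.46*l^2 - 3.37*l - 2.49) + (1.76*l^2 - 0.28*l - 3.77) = 5.22*l^2 - 3.65*l - 6.26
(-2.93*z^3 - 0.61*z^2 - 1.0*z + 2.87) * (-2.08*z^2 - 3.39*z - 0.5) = 6.0944*z^5 + 11.2015*z^4 + 5.6129*z^3 - 2.2746*z^2 - 9.2293*z - 1.435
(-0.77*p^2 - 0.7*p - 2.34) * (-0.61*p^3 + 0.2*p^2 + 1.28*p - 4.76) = 0.4697*p^5 + 0.273*p^4 + 0.3018*p^3 + 2.3012*p^2 + 0.3368*p + 11.1384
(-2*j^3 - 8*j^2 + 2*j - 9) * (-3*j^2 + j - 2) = 6*j^5 + 22*j^4 - 10*j^3 + 45*j^2 - 13*j + 18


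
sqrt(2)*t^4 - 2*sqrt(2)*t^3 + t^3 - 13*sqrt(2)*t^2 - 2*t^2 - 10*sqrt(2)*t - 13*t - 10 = (t - 5)*(t + 1)*(t + 2)*(sqrt(2)*t + 1)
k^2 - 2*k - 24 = (k - 6)*(k + 4)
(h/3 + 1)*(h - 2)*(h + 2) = h^3/3 + h^2 - 4*h/3 - 4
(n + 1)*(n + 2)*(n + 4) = n^3 + 7*n^2 + 14*n + 8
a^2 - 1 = (a - 1)*(a + 1)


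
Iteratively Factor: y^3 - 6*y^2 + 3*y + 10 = (y - 2)*(y^2 - 4*y - 5) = (y - 5)*(y - 2)*(y + 1)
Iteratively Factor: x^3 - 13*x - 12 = (x + 1)*(x^2 - x - 12) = (x - 4)*(x + 1)*(x + 3)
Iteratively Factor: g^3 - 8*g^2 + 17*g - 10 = (g - 2)*(g^2 - 6*g + 5) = (g - 2)*(g - 1)*(g - 5)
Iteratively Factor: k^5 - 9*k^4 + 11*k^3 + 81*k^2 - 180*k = (k + 3)*(k^4 - 12*k^3 + 47*k^2 - 60*k) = k*(k + 3)*(k^3 - 12*k^2 + 47*k - 60) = k*(k - 4)*(k + 3)*(k^2 - 8*k + 15) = k*(k - 5)*(k - 4)*(k + 3)*(k - 3)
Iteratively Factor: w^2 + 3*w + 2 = (w + 2)*(w + 1)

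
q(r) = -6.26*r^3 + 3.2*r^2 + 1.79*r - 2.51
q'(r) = -18.78*r^2 + 6.4*r + 1.79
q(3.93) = -326.02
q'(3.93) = -263.11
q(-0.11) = -2.66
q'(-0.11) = 0.86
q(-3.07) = 203.28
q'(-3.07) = -194.86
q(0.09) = -2.33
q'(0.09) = 2.21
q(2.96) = -131.52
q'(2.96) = -143.81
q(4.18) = -396.31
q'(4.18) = -299.59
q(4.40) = -465.93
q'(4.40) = -333.63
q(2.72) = -99.94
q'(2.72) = -119.74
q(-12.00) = 11254.09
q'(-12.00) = -2779.33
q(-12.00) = 11254.09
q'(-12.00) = -2779.33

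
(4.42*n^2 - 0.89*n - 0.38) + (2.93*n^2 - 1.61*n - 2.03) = 7.35*n^2 - 2.5*n - 2.41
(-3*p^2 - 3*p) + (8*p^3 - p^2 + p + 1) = 8*p^3 - 4*p^2 - 2*p + 1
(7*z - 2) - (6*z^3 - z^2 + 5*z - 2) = -6*z^3 + z^2 + 2*z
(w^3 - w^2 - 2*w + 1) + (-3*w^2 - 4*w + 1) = w^3 - 4*w^2 - 6*w + 2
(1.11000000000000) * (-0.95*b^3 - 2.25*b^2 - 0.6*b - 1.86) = -1.0545*b^3 - 2.4975*b^2 - 0.666*b - 2.0646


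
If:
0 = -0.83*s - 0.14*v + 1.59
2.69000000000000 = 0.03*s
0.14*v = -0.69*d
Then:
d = 105.56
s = 89.67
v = -520.24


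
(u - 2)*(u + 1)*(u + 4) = u^3 + 3*u^2 - 6*u - 8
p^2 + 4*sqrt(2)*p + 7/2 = (p + sqrt(2)/2)*(p + 7*sqrt(2)/2)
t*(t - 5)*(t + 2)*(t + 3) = t^4 - 19*t^2 - 30*t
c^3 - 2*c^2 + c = c*(c - 1)^2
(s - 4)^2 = s^2 - 8*s + 16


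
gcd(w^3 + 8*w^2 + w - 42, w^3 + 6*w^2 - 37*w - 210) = w + 7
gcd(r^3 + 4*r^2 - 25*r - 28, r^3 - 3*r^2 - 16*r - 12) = r + 1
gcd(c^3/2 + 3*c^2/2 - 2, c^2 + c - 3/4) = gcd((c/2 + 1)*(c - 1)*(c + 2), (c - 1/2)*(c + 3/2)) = 1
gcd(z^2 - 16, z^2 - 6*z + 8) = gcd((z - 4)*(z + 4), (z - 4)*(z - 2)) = z - 4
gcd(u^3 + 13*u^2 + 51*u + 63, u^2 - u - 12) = u + 3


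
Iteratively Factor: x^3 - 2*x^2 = (x)*(x^2 - 2*x) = x*(x - 2)*(x)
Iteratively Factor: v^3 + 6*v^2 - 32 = (v + 4)*(v^2 + 2*v - 8) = (v - 2)*(v + 4)*(v + 4)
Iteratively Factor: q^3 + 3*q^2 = (q + 3)*(q^2) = q*(q + 3)*(q)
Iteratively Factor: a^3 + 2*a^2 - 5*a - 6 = (a + 1)*(a^2 + a - 6) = (a + 1)*(a + 3)*(a - 2)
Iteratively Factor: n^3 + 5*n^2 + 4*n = (n + 1)*(n^2 + 4*n) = n*(n + 1)*(n + 4)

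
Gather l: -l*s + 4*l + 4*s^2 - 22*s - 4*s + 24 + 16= l*(4 - s) + 4*s^2 - 26*s + 40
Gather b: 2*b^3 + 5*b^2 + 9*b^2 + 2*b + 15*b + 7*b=2*b^3 + 14*b^2 + 24*b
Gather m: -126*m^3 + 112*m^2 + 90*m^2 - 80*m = -126*m^3 + 202*m^2 - 80*m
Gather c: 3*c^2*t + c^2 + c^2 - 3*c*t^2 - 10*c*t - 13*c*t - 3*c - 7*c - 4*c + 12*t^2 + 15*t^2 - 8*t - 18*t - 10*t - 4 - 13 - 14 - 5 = c^2*(3*t + 2) + c*(-3*t^2 - 23*t - 14) + 27*t^2 - 36*t - 36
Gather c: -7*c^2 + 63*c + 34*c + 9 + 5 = -7*c^2 + 97*c + 14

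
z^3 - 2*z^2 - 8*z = z*(z - 4)*(z + 2)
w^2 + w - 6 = (w - 2)*(w + 3)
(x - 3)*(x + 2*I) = x^2 - 3*x + 2*I*x - 6*I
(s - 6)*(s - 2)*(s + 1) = s^3 - 7*s^2 + 4*s + 12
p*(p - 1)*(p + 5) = p^3 + 4*p^2 - 5*p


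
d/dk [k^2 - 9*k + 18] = 2*k - 9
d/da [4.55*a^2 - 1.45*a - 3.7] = 9.1*a - 1.45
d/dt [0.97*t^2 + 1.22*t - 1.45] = 1.94*t + 1.22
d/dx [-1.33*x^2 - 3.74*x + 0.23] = -2.66*x - 3.74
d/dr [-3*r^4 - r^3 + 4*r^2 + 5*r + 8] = -12*r^3 - 3*r^2 + 8*r + 5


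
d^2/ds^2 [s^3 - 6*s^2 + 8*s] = 6*s - 12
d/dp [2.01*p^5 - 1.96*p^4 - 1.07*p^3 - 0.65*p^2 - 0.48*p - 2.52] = 10.05*p^4 - 7.84*p^3 - 3.21*p^2 - 1.3*p - 0.48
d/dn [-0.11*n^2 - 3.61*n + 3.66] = -0.22*n - 3.61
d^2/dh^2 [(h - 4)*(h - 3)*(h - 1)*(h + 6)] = 12*h^2 - 12*h - 58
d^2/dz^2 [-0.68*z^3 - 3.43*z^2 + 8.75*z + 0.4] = -4.08*z - 6.86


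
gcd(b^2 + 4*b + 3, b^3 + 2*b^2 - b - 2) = b + 1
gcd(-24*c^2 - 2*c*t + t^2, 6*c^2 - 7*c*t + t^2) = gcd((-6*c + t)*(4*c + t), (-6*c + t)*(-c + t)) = -6*c + t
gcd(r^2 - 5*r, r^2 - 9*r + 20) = r - 5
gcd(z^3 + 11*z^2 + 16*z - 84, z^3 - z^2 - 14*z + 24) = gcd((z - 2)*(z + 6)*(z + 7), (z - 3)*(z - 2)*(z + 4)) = z - 2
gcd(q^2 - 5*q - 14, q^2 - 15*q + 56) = q - 7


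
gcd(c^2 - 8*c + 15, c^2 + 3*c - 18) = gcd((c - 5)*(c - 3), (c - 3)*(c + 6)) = c - 3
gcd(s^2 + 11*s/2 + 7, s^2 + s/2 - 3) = s + 2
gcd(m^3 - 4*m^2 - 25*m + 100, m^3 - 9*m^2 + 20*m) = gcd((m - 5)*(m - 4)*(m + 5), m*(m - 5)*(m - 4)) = m^2 - 9*m + 20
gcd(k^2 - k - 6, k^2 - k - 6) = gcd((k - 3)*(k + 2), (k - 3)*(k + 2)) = k^2 - k - 6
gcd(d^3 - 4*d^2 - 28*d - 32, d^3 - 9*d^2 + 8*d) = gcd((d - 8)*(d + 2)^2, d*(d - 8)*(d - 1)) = d - 8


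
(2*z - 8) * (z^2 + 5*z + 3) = 2*z^3 + 2*z^2 - 34*z - 24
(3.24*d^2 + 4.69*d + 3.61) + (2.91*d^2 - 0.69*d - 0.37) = 6.15*d^2 + 4.0*d + 3.24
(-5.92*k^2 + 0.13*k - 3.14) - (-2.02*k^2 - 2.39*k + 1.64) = -3.9*k^2 + 2.52*k - 4.78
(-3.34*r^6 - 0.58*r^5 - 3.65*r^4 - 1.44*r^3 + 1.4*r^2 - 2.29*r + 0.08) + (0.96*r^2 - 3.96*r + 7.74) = -3.34*r^6 - 0.58*r^5 - 3.65*r^4 - 1.44*r^3 + 2.36*r^2 - 6.25*r + 7.82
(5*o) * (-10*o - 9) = -50*o^2 - 45*o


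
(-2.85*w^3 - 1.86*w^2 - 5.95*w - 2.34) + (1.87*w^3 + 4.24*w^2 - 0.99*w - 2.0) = -0.98*w^3 + 2.38*w^2 - 6.94*w - 4.34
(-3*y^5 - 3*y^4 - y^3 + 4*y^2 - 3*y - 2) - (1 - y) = -3*y^5 - 3*y^4 - y^3 + 4*y^2 - 2*y - 3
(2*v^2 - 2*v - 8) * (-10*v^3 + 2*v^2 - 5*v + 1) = -20*v^5 + 24*v^4 + 66*v^3 - 4*v^2 + 38*v - 8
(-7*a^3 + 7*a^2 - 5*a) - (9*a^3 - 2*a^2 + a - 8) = -16*a^3 + 9*a^2 - 6*a + 8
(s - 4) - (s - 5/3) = -7/3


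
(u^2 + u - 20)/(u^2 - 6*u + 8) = (u + 5)/(u - 2)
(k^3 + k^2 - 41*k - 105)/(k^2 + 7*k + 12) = (k^2 - 2*k - 35)/(k + 4)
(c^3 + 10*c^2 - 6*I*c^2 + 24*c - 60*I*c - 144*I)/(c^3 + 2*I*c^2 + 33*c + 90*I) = (c^2 + 10*c + 24)/(c^2 + 8*I*c - 15)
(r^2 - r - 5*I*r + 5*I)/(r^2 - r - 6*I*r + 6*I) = (r - 5*I)/(r - 6*I)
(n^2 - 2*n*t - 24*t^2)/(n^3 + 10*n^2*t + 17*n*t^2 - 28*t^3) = (-n + 6*t)/(-n^2 - 6*n*t + 7*t^2)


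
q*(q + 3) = q^2 + 3*q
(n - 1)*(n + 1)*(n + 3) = n^3 + 3*n^2 - n - 3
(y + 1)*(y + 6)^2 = y^3 + 13*y^2 + 48*y + 36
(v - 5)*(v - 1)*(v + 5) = v^3 - v^2 - 25*v + 25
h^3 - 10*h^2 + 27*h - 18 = (h - 6)*(h - 3)*(h - 1)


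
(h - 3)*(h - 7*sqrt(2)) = h^2 - 7*sqrt(2)*h - 3*h + 21*sqrt(2)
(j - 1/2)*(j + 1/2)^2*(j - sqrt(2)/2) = j^4 - sqrt(2)*j^3/2 + j^3/2 - sqrt(2)*j^2/4 - j^2/4 - j/8 + sqrt(2)*j/8 + sqrt(2)/16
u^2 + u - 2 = (u - 1)*(u + 2)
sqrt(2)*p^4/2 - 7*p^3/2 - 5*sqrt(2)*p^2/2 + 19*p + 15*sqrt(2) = (p - 3*sqrt(2))*(p - 5*sqrt(2)/2)*(p + sqrt(2))*(sqrt(2)*p/2 + 1)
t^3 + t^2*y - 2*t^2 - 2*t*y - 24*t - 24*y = (t - 6)*(t + 4)*(t + y)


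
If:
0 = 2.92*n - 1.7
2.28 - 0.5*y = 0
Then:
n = 0.58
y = 4.56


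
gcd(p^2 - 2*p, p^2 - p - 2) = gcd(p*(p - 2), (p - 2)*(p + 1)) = p - 2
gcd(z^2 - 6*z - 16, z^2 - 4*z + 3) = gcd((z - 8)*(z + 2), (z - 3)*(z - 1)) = 1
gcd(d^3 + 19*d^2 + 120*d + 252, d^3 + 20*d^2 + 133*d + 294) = d^2 + 13*d + 42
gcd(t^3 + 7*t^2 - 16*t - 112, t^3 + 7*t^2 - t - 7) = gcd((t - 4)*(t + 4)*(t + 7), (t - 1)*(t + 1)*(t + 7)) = t + 7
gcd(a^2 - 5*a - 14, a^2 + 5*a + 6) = a + 2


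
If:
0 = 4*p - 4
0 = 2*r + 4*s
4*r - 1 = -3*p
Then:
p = 1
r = -1/2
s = 1/4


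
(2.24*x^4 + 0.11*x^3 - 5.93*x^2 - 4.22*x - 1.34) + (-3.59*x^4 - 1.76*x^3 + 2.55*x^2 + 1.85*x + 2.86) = -1.35*x^4 - 1.65*x^3 - 3.38*x^2 - 2.37*x + 1.52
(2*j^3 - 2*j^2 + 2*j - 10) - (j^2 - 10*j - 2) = 2*j^3 - 3*j^2 + 12*j - 8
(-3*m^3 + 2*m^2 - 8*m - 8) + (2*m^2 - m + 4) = -3*m^3 + 4*m^2 - 9*m - 4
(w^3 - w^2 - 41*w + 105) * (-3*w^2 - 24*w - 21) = -3*w^5 - 21*w^4 + 126*w^3 + 690*w^2 - 1659*w - 2205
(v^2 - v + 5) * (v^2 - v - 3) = v^4 - 2*v^3 + 3*v^2 - 2*v - 15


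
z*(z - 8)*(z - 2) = z^3 - 10*z^2 + 16*z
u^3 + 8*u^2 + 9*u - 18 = (u - 1)*(u + 3)*(u + 6)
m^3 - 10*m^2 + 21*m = m*(m - 7)*(m - 3)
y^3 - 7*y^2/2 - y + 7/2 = (y - 7/2)*(y - 1)*(y + 1)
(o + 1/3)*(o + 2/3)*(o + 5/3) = o^3 + 8*o^2/3 + 17*o/9 + 10/27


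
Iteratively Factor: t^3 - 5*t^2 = (t)*(t^2 - 5*t) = t^2*(t - 5)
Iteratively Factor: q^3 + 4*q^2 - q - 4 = (q - 1)*(q^2 + 5*q + 4) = (q - 1)*(q + 4)*(q + 1)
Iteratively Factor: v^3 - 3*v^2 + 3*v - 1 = (v - 1)*(v^2 - 2*v + 1) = (v - 1)^2*(v - 1)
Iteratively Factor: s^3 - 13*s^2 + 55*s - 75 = (s - 3)*(s^2 - 10*s + 25) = (s - 5)*(s - 3)*(s - 5)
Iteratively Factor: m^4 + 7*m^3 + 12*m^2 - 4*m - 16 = (m + 4)*(m^3 + 3*m^2 - 4) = (m + 2)*(m + 4)*(m^2 + m - 2) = (m + 2)^2*(m + 4)*(m - 1)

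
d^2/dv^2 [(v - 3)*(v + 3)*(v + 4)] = 6*v + 8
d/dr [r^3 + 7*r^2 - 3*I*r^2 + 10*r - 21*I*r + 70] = 3*r^2 + r*(14 - 6*I) + 10 - 21*I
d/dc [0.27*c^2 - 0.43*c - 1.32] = 0.54*c - 0.43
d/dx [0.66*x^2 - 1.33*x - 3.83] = 1.32*x - 1.33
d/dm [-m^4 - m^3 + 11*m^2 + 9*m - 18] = -4*m^3 - 3*m^2 + 22*m + 9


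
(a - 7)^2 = a^2 - 14*a + 49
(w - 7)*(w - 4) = w^2 - 11*w + 28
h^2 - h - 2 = (h - 2)*(h + 1)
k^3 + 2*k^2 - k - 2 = (k - 1)*(k + 1)*(k + 2)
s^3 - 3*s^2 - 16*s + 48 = (s - 4)*(s - 3)*(s + 4)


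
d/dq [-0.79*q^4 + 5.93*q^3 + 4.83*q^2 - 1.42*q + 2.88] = -3.16*q^3 + 17.79*q^2 + 9.66*q - 1.42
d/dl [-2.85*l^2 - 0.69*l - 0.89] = -5.7*l - 0.69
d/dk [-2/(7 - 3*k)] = -6/(3*k - 7)^2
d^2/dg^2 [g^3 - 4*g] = 6*g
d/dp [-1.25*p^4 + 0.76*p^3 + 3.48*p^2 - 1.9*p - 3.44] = -5.0*p^3 + 2.28*p^2 + 6.96*p - 1.9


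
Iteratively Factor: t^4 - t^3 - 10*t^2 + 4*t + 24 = (t - 2)*(t^3 + t^2 - 8*t - 12) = (t - 2)*(t + 2)*(t^2 - t - 6) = (t - 3)*(t - 2)*(t + 2)*(t + 2)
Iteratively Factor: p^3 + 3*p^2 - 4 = (p + 2)*(p^2 + p - 2) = (p + 2)^2*(p - 1)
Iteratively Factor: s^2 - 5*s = (s)*(s - 5)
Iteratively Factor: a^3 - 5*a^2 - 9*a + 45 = (a - 3)*(a^2 - 2*a - 15) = (a - 3)*(a + 3)*(a - 5)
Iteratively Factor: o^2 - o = (o)*(o - 1)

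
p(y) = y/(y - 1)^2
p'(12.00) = -0.00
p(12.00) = 0.10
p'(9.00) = -0.02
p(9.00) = 0.14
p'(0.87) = 851.16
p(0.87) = 51.48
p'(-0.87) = 0.02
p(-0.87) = -0.25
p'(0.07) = 1.33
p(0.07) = 0.08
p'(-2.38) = -0.04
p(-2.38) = -0.21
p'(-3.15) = -0.03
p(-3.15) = -0.18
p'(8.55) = -0.02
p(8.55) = 0.15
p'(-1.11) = -0.01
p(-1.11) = -0.25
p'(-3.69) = -0.03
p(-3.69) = -0.17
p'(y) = -2*y/(y - 1)^3 + (y - 1)^(-2)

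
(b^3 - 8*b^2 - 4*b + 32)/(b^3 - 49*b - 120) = (b^2 - 4)/(b^2 + 8*b + 15)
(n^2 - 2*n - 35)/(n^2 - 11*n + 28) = (n + 5)/(n - 4)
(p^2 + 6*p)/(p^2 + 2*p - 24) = p/(p - 4)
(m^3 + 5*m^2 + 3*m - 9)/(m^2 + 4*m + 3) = (m^2 + 2*m - 3)/(m + 1)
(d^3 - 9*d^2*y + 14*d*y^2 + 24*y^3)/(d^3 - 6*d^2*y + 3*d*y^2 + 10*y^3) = (d^2 - 10*d*y + 24*y^2)/(d^2 - 7*d*y + 10*y^2)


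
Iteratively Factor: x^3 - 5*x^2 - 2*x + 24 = (x + 2)*(x^2 - 7*x + 12) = (x - 3)*(x + 2)*(x - 4)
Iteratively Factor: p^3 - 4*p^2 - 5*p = (p + 1)*(p^2 - 5*p) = (p - 5)*(p + 1)*(p)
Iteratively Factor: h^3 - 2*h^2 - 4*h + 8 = (h - 2)*(h^2 - 4) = (h - 2)*(h + 2)*(h - 2)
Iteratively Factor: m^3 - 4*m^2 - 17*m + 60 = (m - 3)*(m^2 - m - 20) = (m - 5)*(m - 3)*(m + 4)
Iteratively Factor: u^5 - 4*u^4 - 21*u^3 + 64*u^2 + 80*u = (u - 5)*(u^4 + u^3 - 16*u^2 - 16*u) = u*(u - 5)*(u^3 + u^2 - 16*u - 16) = u*(u - 5)*(u - 4)*(u^2 + 5*u + 4) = u*(u - 5)*(u - 4)*(u + 1)*(u + 4)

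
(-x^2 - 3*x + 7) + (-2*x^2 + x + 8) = -3*x^2 - 2*x + 15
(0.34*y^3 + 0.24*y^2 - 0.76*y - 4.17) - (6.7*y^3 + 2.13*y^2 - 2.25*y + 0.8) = -6.36*y^3 - 1.89*y^2 + 1.49*y - 4.97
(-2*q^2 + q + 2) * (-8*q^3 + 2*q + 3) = 16*q^5 - 8*q^4 - 20*q^3 - 4*q^2 + 7*q + 6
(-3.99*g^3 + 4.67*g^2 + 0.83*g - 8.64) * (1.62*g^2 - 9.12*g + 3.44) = -6.4638*g^5 + 43.9542*g^4 - 54.9714*g^3 - 5.5016*g^2 + 81.652*g - 29.7216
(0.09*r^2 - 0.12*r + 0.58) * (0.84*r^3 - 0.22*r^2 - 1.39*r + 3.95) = 0.0756*r^5 - 0.1206*r^4 + 0.3885*r^3 + 0.3947*r^2 - 1.2802*r + 2.291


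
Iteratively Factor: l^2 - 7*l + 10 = (l - 5)*(l - 2)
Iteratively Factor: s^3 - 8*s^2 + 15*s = (s)*(s^2 - 8*s + 15) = s*(s - 5)*(s - 3)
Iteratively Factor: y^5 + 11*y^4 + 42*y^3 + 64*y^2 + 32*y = (y)*(y^4 + 11*y^3 + 42*y^2 + 64*y + 32) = y*(y + 1)*(y^3 + 10*y^2 + 32*y + 32) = y*(y + 1)*(y + 4)*(y^2 + 6*y + 8) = y*(y + 1)*(y + 4)^2*(y + 2)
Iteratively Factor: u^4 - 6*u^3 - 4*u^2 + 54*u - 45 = (u - 1)*(u^3 - 5*u^2 - 9*u + 45) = (u - 5)*(u - 1)*(u^2 - 9) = (u - 5)*(u - 3)*(u - 1)*(u + 3)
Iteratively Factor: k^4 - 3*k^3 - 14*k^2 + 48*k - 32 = (k - 4)*(k^3 + k^2 - 10*k + 8) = (k - 4)*(k - 2)*(k^2 + 3*k - 4) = (k - 4)*(k - 2)*(k + 4)*(k - 1)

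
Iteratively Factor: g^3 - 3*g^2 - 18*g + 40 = (g - 5)*(g^2 + 2*g - 8) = (g - 5)*(g - 2)*(g + 4)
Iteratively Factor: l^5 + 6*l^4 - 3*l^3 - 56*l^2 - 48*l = (l + 1)*(l^4 + 5*l^3 - 8*l^2 - 48*l) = l*(l + 1)*(l^3 + 5*l^2 - 8*l - 48) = l*(l + 1)*(l + 4)*(l^2 + l - 12) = l*(l + 1)*(l + 4)^2*(l - 3)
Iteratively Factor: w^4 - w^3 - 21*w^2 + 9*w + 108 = (w - 4)*(w^3 + 3*w^2 - 9*w - 27) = (w - 4)*(w - 3)*(w^2 + 6*w + 9) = (w - 4)*(w - 3)*(w + 3)*(w + 3)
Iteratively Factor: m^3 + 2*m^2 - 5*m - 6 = (m - 2)*(m^2 + 4*m + 3) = (m - 2)*(m + 3)*(m + 1)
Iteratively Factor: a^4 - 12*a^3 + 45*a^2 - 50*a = (a)*(a^3 - 12*a^2 + 45*a - 50) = a*(a - 5)*(a^2 - 7*a + 10) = a*(a - 5)*(a - 2)*(a - 5)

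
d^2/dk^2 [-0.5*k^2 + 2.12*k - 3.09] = -1.00000000000000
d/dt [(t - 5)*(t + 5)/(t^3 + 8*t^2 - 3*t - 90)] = (-t^2 + 10*t - 3)/(t^4 + 6*t^3 - 27*t^2 - 108*t + 324)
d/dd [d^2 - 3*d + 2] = 2*d - 3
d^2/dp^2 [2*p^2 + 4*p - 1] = 4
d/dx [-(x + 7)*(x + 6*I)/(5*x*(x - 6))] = (x^2*(13 + 6*I) + 84*I*x - 252*I)/(5*x^2*(x^2 - 12*x + 36))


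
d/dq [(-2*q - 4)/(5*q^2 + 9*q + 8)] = 10*(q^2 + 4*q + 2)/(25*q^4 + 90*q^3 + 161*q^2 + 144*q + 64)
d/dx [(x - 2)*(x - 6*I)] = 2*x - 2 - 6*I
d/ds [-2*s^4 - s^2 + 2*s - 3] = -8*s^3 - 2*s + 2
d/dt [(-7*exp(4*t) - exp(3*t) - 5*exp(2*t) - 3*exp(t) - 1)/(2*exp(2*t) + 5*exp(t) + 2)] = (-28*exp(5*t) - 107*exp(4*t) - 66*exp(3*t) - 25*exp(2*t) - 16*exp(t) - 1)*exp(t)/(4*exp(4*t) + 20*exp(3*t) + 33*exp(2*t) + 20*exp(t) + 4)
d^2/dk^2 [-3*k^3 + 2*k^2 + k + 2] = 4 - 18*k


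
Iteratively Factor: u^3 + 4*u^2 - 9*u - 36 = (u - 3)*(u^2 + 7*u + 12) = (u - 3)*(u + 3)*(u + 4)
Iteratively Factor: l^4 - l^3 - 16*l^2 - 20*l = (l + 2)*(l^3 - 3*l^2 - 10*l) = (l - 5)*(l + 2)*(l^2 + 2*l) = l*(l - 5)*(l + 2)*(l + 2)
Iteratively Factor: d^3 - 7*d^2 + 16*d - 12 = (d - 3)*(d^2 - 4*d + 4) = (d - 3)*(d - 2)*(d - 2)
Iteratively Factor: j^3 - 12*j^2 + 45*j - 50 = (j - 2)*(j^2 - 10*j + 25) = (j - 5)*(j - 2)*(j - 5)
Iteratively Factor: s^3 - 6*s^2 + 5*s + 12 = (s - 4)*(s^2 - 2*s - 3) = (s - 4)*(s + 1)*(s - 3)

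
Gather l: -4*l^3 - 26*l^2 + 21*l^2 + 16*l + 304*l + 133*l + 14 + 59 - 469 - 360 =-4*l^3 - 5*l^2 + 453*l - 756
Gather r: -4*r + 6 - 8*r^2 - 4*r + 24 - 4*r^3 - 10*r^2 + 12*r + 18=-4*r^3 - 18*r^2 + 4*r + 48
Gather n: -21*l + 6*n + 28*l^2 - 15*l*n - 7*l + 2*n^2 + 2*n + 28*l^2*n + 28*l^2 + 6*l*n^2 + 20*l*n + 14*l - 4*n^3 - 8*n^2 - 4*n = 56*l^2 - 14*l - 4*n^3 + n^2*(6*l - 6) + n*(28*l^2 + 5*l + 4)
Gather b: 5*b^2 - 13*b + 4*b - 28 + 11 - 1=5*b^2 - 9*b - 18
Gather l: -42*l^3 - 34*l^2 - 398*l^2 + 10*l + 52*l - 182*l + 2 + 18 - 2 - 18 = -42*l^3 - 432*l^2 - 120*l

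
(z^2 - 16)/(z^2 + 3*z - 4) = (z - 4)/(z - 1)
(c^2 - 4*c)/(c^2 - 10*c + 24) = c/(c - 6)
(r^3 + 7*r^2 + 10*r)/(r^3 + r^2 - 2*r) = (r + 5)/(r - 1)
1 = 1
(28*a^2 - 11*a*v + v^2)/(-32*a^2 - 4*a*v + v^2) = (-28*a^2 + 11*a*v - v^2)/(32*a^2 + 4*a*v - v^2)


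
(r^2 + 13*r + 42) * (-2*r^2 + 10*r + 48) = -2*r^4 - 16*r^3 + 94*r^2 + 1044*r + 2016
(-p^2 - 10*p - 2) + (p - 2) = -p^2 - 9*p - 4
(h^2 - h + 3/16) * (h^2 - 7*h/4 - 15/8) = h^4 - 11*h^3/4 + h^2/16 + 99*h/64 - 45/128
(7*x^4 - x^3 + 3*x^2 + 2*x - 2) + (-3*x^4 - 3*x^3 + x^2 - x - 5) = 4*x^4 - 4*x^3 + 4*x^2 + x - 7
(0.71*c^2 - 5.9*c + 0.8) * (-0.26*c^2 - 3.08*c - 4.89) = -0.1846*c^4 - 0.6528*c^3 + 14.4921*c^2 + 26.387*c - 3.912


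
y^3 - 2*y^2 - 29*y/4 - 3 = (y - 4)*(y + 1/2)*(y + 3/2)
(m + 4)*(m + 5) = m^2 + 9*m + 20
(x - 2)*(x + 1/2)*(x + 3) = x^3 + 3*x^2/2 - 11*x/2 - 3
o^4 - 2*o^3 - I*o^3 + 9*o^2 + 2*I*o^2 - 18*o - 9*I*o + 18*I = (o - 2)*(o - 3*I)*(o - I)*(o + 3*I)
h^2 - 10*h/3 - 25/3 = (h - 5)*(h + 5/3)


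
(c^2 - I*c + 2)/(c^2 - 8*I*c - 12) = (c + I)/(c - 6*I)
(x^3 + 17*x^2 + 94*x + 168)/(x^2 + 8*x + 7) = (x^2 + 10*x + 24)/(x + 1)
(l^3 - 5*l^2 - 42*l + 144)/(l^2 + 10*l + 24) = (l^2 - 11*l + 24)/(l + 4)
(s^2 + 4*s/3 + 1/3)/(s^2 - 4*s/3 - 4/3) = (3*s^2 + 4*s + 1)/(3*s^2 - 4*s - 4)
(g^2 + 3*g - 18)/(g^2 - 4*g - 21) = (-g^2 - 3*g + 18)/(-g^2 + 4*g + 21)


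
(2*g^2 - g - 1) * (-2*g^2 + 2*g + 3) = -4*g^4 + 6*g^3 + 6*g^2 - 5*g - 3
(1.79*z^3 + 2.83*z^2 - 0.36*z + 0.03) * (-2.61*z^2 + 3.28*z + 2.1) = -4.6719*z^5 - 1.5151*z^4 + 13.981*z^3 + 4.6839*z^2 - 0.6576*z + 0.063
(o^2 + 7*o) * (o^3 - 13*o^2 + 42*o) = o^5 - 6*o^4 - 49*o^3 + 294*o^2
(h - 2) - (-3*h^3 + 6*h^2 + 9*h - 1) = 3*h^3 - 6*h^2 - 8*h - 1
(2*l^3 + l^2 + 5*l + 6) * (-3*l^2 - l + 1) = -6*l^5 - 5*l^4 - 14*l^3 - 22*l^2 - l + 6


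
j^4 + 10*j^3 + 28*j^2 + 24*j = j*(j + 2)^2*(j + 6)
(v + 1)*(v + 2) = v^2 + 3*v + 2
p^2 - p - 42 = (p - 7)*(p + 6)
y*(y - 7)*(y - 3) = y^3 - 10*y^2 + 21*y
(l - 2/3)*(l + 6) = l^2 + 16*l/3 - 4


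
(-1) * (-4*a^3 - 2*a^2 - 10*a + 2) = 4*a^3 + 2*a^2 + 10*a - 2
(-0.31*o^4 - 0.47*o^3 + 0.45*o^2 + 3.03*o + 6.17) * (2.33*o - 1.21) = -0.7223*o^5 - 0.72*o^4 + 1.6172*o^3 + 6.5154*o^2 + 10.7098*o - 7.4657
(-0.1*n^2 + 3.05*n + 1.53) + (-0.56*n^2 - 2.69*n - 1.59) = -0.66*n^2 + 0.36*n - 0.0600000000000001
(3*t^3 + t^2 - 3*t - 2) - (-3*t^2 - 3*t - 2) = 3*t^3 + 4*t^2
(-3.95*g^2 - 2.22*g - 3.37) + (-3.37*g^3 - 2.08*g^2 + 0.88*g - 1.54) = -3.37*g^3 - 6.03*g^2 - 1.34*g - 4.91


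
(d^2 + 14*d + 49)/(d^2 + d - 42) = (d + 7)/(d - 6)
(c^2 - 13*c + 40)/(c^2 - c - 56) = (c - 5)/(c + 7)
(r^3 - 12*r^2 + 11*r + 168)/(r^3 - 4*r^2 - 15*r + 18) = (r^2 - 15*r + 56)/(r^2 - 7*r + 6)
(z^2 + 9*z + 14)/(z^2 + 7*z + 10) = (z + 7)/(z + 5)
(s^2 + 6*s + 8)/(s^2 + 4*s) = (s + 2)/s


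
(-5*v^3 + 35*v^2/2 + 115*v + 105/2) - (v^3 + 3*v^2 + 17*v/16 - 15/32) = -6*v^3 + 29*v^2/2 + 1823*v/16 + 1695/32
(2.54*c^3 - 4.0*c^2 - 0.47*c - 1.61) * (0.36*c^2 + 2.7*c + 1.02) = 0.9144*c^5 + 5.418*c^4 - 8.3784*c^3 - 5.9286*c^2 - 4.8264*c - 1.6422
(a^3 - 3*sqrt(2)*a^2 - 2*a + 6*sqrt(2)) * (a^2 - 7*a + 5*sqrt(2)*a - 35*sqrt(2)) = a^5 - 7*a^4 + 2*sqrt(2)*a^4 - 32*a^3 - 14*sqrt(2)*a^3 - 4*sqrt(2)*a^2 + 224*a^2 + 28*sqrt(2)*a + 60*a - 420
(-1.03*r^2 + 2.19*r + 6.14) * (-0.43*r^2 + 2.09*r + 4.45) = 0.4429*r^4 - 3.0944*r^3 - 2.6466*r^2 + 22.5781*r + 27.323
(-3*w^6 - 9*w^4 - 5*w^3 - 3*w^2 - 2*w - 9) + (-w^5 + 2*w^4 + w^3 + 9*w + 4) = -3*w^6 - w^5 - 7*w^4 - 4*w^3 - 3*w^2 + 7*w - 5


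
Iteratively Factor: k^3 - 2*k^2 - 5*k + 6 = (k - 1)*(k^2 - k - 6) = (k - 3)*(k - 1)*(k + 2)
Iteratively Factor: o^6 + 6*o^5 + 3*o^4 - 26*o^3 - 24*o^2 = (o + 4)*(o^5 + 2*o^4 - 5*o^3 - 6*o^2) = (o + 3)*(o + 4)*(o^4 - o^3 - 2*o^2) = o*(o + 3)*(o + 4)*(o^3 - o^2 - 2*o) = o*(o + 1)*(o + 3)*(o + 4)*(o^2 - 2*o) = o^2*(o + 1)*(o + 3)*(o + 4)*(o - 2)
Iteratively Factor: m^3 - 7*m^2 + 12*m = (m)*(m^2 - 7*m + 12) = m*(m - 4)*(m - 3)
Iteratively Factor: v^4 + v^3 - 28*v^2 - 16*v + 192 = (v - 4)*(v^3 + 5*v^2 - 8*v - 48) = (v - 4)*(v + 4)*(v^2 + v - 12) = (v - 4)*(v + 4)^2*(v - 3)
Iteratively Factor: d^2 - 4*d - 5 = (d - 5)*(d + 1)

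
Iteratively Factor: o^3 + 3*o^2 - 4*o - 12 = (o + 3)*(o^2 - 4) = (o - 2)*(o + 3)*(o + 2)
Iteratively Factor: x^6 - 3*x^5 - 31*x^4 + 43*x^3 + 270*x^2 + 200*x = (x + 2)*(x^5 - 5*x^4 - 21*x^3 + 85*x^2 + 100*x) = (x + 2)*(x + 4)*(x^4 - 9*x^3 + 15*x^2 + 25*x) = (x - 5)*(x + 2)*(x + 4)*(x^3 - 4*x^2 - 5*x) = (x - 5)^2*(x + 2)*(x + 4)*(x^2 + x) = x*(x - 5)^2*(x + 2)*(x + 4)*(x + 1)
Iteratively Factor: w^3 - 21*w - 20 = (w + 4)*(w^2 - 4*w - 5) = (w - 5)*(w + 4)*(w + 1)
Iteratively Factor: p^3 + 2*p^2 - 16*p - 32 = (p - 4)*(p^2 + 6*p + 8) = (p - 4)*(p + 2)*(p + 4)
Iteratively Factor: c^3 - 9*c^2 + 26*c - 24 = (c - 3)*(c^2 - 6*c + 8) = (c - 4)*(c - 3)*(c - 2)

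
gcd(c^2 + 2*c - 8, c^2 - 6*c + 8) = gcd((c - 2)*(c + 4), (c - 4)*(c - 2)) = c - 2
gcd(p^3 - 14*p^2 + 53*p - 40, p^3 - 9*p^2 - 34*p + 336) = p - 8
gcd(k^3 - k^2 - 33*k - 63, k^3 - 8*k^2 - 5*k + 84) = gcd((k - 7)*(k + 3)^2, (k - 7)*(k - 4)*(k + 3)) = k^2 - 4*k - 21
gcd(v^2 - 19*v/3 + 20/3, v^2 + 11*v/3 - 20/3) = v - 4/3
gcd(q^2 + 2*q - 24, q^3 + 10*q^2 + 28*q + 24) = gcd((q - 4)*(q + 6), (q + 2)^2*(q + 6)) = q + 6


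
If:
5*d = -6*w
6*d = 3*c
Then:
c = -12*w/5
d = -6*w/5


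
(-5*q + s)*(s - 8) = -5*q*s + 40*q + s^2 - 8*s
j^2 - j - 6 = (j - 3)*(j + 2)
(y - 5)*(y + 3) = y^2 - 2*y - 15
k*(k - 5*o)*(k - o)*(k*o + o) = k^4*o - 6*k^3*o^2 + k^3*o + 5*k^2*o^3 - 6*k^2*o^2 + 5*k*o^3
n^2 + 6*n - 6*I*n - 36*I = (n + 6)*(n - 6*I)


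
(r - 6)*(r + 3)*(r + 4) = r^3 + r^2 - 30*r - 72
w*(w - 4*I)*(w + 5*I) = w^3 + I*w^2 + 20*w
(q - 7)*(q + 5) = q^2 - 2*q - 35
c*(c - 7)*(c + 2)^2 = c^4 - 3*c^3 - 24*c^2 - 28*c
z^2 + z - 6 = (z - 2)*(z + 3)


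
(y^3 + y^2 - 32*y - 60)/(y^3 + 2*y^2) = (y^2 - y - 30)/y^2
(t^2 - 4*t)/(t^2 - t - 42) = t*(4 - t)/(-t^2 + t + 42)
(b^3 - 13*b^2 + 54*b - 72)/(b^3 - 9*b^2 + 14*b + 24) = (b - 3)/(b + 1)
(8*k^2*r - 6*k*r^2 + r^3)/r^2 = 8*k^2/r - 6*k + r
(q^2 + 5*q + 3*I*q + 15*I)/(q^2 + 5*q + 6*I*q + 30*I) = (q + 3*I)/(q + 6*I)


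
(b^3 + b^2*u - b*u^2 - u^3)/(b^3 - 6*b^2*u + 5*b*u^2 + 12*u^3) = (b^2 - u^2)/(b^2 - 7*b*u + 12*u^2)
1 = 1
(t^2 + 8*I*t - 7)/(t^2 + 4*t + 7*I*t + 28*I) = (t + I)/(t + 4)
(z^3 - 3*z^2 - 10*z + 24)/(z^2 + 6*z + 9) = (z^2 - 6*z + 8)/(z + 3)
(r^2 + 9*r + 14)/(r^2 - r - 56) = (r + 2)/(r - 8)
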